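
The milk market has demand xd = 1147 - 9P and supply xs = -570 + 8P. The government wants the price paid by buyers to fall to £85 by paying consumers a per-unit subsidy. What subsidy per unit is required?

Required subsidy s = £34 per unit

At a buyer price of 85, quantity demanded is 1147 − 9·85 = 382.
Sellers supply 382 only when they receive Ps with -570 + 8·Ps = 382, i.e. Ps = 119.
s = Ps − Pb = 119 − 85 = 34.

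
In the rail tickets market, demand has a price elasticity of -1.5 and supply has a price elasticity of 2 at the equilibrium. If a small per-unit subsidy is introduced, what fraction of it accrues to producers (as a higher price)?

Producer share = 3/7

For a small subsidy around the equilibrium, the benefit split depends on the relative slopes, which at a point are proportional to the elasticities.
Buyer share = εs/(εs + |εd|) = 2/(2 + 1.5) = 4/7; seller share = |εd|/(εs + |εd|) = 3/7.
So producers capture 3/7 of the subsidy.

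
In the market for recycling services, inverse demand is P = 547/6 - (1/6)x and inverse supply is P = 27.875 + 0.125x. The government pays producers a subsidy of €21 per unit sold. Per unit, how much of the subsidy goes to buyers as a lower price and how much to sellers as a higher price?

Pre-subsidy: 547/6 - (1/6)x = 27.875 + 0.125x gives x* = 217 and P* = 55.
With the subsidy, sellers receive Ps = Pb + 21 for each unit, where Pb is the price buyers pay.
On the curves, Pb = 547/6 - (1/6)x and Ps = 27.875 + 0.125x; the wedge Ps − Pb = 21 gives 27.875 + 0.125x − (547/6 - (1/6)x) = 21, so x' = 289.
Then Pb = 547/6 − (1/6)·289 = 43 and Ps = 27.875 + 0.125·289 = 64.
Buyers' price falls by P* − Pb = 55 − 43 = 12; sellers' price rises by Ps − P* = 64 − 55 = 9.

Buyers gain €12 per unit; sellers gain €9 per unit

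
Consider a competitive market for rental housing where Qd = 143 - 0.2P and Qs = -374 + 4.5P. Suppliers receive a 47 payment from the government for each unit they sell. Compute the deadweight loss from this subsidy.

Pre-subsidy: 143 - 0.2P = -374 + 4.5P gives P* = 110, Q* = 121.
With the subsidy, sellers receive Ps = Pb + 47 for each unit, where Pb is the price buyers pay.
Supply in terms of Pb becomes Qs = -374 + 4.5(Pb + 47) = -162.5 + 4.5Pb. Setting this equal to demand: 143 - 0.2Pb = -162.5 + 4.5Pb, so Pb = 65.
Sellers receive Ps = 65 + 47 = 112; Q' = 143 − 0.2·65 = 130.
The subsidy expands output by 130 − 121 = 9 past the efficient level; on those units the gap between marginal cost and willingness to pay runs from 0 up to 47.
DWL = ½ × 47 × 9 = 211.5.

Deadweight loss = 211.5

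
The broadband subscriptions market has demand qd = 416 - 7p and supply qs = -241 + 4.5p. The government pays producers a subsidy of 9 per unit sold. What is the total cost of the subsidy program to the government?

Pre-subsidy: 416 - 7p = -241 + 4.5p gives p* = 1314/23, q* = 370/23.
With the subsidy, sellers receive ps = pb + 9 for each unit, where pb is the price buyers pay.
Supply in terms of pb becomes qs = -241 + 4.5(pb + 9) = -200.5 + 4.5pb. Setting this equal to demand: 416 - 7pb = -200.5 + 4.5pb, so pb = 1233/23.
Sellers receive ps = 1233/23 + 9 = 1440/23; q' = 416 − 7·(1233/23) = 937/23.
Government outlay = subsidy × quantity = 9 × 937/23 = 8433/23.

Government cost = 8433/23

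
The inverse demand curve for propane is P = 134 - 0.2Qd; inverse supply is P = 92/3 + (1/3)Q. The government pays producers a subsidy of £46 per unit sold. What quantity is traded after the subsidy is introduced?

Pre-subsidy: 134 - 0.2Q = 92/3 + (1/3)Q gives Q* = 193.75 and P* = 95.25.
With the subsidy, sellers receive Ps = Pb + 46 for each unit, where Pb is the price buyers pay.
On the curves, Pb = 134 - 0.2Q and Ps = 92/3 + (1/3)Q; the wedge Ps − Pb = 46 gives 92/3 + (1/3)Q − (134 - 0.2Q) = 46, so Q' = 280.
Then Pb = 134 − 0.2·280 = 78 and Ps = 92/3 + (1/3)·280 = 124.

Q' = 280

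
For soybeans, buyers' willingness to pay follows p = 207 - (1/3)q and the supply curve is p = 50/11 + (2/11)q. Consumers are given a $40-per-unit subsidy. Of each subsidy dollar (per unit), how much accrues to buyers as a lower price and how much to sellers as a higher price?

Buyers gain 440/17 per unit; sellers gain 240/17 per unit

Pre-subsidy: 207 - (1/3)q = 50/11 + (2/11)q gives q* = 393 and p* = 76.
With the rebate, buyers effectively pay pb = ps − 40, where ps is the price sellers receive.
On the curves, pb = 207 - (1/3)q and ps = 50/11 + (2/11)q; the wedge ps − pb = 40 gives 50/11 + (2/11)q − (207 - (1/3)q) = 40, so q' = 8001/17.
Then pb = 207 − (1/3)·(8001/17) = 852/17 and ps = 50/11 + (2/11)·(8001/17) = 1532/17.
Buyers' price falls by p* − pb = 76 − 852/17 = 440/17; sellers' price rises by ps − p* = 1532/17 − 76 = 240/17.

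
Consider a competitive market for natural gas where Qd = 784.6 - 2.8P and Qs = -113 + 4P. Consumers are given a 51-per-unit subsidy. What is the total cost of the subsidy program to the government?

Pre-subsidy: 784.6 - 2.8P = -113 + 4P gives P* = 132, Q* = 415.
With the rebate, buyers effectively pay Pb = Ps − 51, where Ps is the price sellers receive.
Demand in terms of Ps becomes Qd = 784.6 − 2.8(Ps − 51) = 927.4 - 2.8Ps. Setting this equal to supply: 927.4 - 2.8Ps = -113 + 4Ps, so Ps = 153.
Buyers pay Pb = 153 − 51 = 102; Q' = -113 + 4·153 = 499.
Government outlay = subsidy × quantity = 51 × 499 = 25449.

Government cost = 25449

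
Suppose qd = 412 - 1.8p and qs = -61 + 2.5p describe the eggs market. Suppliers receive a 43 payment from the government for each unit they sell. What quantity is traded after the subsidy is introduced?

q' = 259

Pre-subsidy: 412 - 1.8p = -61 + 2.5p gives p* = 110, q* = 214.
With the subsidy, sellers receive ps = pb + 43 for each unit, where pb is the price buyers pay.
Supply in terms of pb becomes qs = -61 + 2.5(pb + 43) = 46.5 + 2.5pb. Setting this equal to demand: 412 - 1.8pb = 46.5 + 2.5pb, so pb = 85.
Sellers receive ps = 85 + 43 = 128; q' = 412 − 1.8·85 = 259.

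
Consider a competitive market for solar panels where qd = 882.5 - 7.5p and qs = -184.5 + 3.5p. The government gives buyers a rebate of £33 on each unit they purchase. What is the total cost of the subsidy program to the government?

Pre-subsidy: 882.5 - 7.5p = -184.5 + 3.5p gives p* = 97, q* = 155.
With the rebate, buyers effectively pay pb = ps − 33, where ps is the price sellers receive.
Demand in terms of ps becomes qd = 882.5 − 7.5(ps − 33) = 1130 - 7.5ps. Setting this equal to supply: 1130 - 7.5ps = -184.5 + 3.5ps, so ps = 119.5.
Buyers pay pb = 119.5 − 33 = 86.5; q' = -184.5 + 3.5·119.5 = 233.75.
Government outlay = subsidy × quantity = 33 × 233.75 = 7713.75.

Government cost = £7713.75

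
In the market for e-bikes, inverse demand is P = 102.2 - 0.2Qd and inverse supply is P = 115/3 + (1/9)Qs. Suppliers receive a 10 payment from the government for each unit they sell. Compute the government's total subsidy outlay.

Pre-subsidy: 102.2 - 0.2Q = 115/3 + (1/9)Q gives Q* = 1437/7 and P* = 428/7.
With the subsidy, sellers receive Ps = Pb + 10 for each unit, where Pb is the price buyers pay.
On the curves, Pb = 102.2 - 0.2Q and Ps = 115/3 + (1/9)Q; the wedge Ps − Pb = 10 gives 115/3 + (1/9)Q − (102.2 - 0.2Q) = 10, so Q' = 1662/7.
Then Pb = 102.2 − 0.2·(1662/7) = 383/7 and Ps = 115/3 + (1/9)·(1662/7) = 453/7.
Government outlay = subsidy × quantity = 10 × 1662/7 = 16620/7.

Government cost = 16620/7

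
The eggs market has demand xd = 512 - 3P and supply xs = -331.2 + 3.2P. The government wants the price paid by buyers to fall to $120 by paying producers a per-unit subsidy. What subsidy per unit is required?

At a buyer price of 120, quantity demanded is 512 − 3·120 = 152.
Sellers supply 152 only when they receive Ps with -331.2 + 3.2·Ps = 152, i.e. Ps = 151.
s = Ps − Pb = 151 − 120 = 31.

Required subsidy s = $31 per unit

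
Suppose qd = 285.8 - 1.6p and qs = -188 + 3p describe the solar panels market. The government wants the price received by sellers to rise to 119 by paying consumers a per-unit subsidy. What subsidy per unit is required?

Required subsidy s = 46 per unit

At a seller price of 119, quantity supplied is -188 + 3·119 = 169.
Buyers absorb 169 only when they pay pb with 285.8 − 1.6·pb = 169, i.e. pb = 73.
s = ps − pb = 119 − 73 = 46.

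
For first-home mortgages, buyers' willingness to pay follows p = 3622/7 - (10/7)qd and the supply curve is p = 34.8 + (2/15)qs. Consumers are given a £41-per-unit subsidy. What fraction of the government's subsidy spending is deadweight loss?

DWL / government spending = 35/894

Pre-subsidy: 3622/7 - (10/7)q = 34.8 + (2/15)q gives q* = 309 and p* = 76.
With the rebate, buyers effectively pay pb = ps − 41, where ps is the price sellers receive.
On the curves, pb = 3622/7 - (10/7)q and ps = 34.8 + (2/15)q; the wedge ps − pb = 41 gives 34.8 + (2/15)q − (3622/7 - (10/7)q) = 41, so q' = 335.25.
Then pb = 3622/7 − (10/7)·335.25 = 38.5 and ps = 34.8 + (2/15)·335.25 = 79.5.
ΔCS = ½(309 + 335.25)(76 − 38.5) = 12079.6875; ΔPS = ½(309 + 335.25)(79.5 − 76) = 1127.4375.
Government spending = 41 × 335.25 = 13745.25.
DWL = ½ × 41 × (335.25 − 309) = 538.125; fraction = 538.125 / 13745.25 = 35/894.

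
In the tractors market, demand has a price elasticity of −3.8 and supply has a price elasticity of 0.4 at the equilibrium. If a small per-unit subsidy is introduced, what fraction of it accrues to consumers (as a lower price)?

For a small subsidy around the equilibrium, the benefit split depends on the relative slopes, which at a point are proportional to the elasticities.
Buyer share = εs/(εs + |εd|) = 0.4/(0.4 + 3.8) = 2/21; seller share = |εd|/(εs + |εd|) = 19/21.

Consumer share = 2/21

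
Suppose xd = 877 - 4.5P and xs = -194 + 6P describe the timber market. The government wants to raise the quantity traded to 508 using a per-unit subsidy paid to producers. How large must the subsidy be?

At x = 508, invert demand for the buyer price: Pb = (877 − 508)/4.5 = 82; invert supply for the seller price: Ps = (508 − (-194))/6 = 117.
The subsidy must fill the gap: s = Ps − Pb = 117 − 82 = 35.

Required subsidy s = 35 per unit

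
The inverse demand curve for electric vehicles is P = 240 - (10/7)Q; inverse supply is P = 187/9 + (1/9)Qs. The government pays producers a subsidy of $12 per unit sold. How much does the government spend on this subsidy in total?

Pre-subsidy: 240 - (10/7)Q = 187/9 + (1/9)Q gives Q* = 13811/97 and P* = 3550/97.
With the subsidy, sellers receive Ps = Pb + 12 for each unit, where Pb is the price buyers pay.
On the curves, Pb = 240 - (10/7)Q and Ps = 187/9 + (1/9)Q; the wedge Ps − Pb = 12 gives 187/9 + (1/9)Q − (240 - (10/7)Q) = 12, so Q' = 14567/97.
Then Pb = 240 − (10/7)·(14567/97) = 2470/97 and Ps = 187/9 + (1/9)·(14567/97) = 3634/97.
Government outlay = subsidy × quantity = 12 × 14567/97 = 174804/97.

Government cost = 174804/97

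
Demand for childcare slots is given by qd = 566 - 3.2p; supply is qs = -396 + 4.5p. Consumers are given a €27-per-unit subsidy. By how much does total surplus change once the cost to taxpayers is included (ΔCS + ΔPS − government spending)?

Pre-subsidy: 566 - 3.2p = -396 + 4.5p gives p* = 9620/77, q* = 12798/77.
With the rebate, buyers effectively pay pb = ps − 27, where ps is the price sellers receive.
Demand in terms of ps becomes qd = 566 − 3.2(ps − 27) = 652.4 - 3.2ps. Setting this equal to supply: 652.4 - 3.2ps = -396 + 4.5ps, so ps = 10484/77.
Buyers pay pb = 10484/77 − 27 = 8405/77; q' = -396 + 4.5·(10484/77) = 16686/77.
ΔCS = ½(12798/77 + 16686/77)(9620/77 − 8405/77) = 2558790/847; ΔPS = ½(12798/77 + 16686/77)(10484/77 − 9620/77) = 1819584/847.
Government spending = 27 × 16686/77 = 450522/77.
Net change = 2558790/847 + 1819584/847 − 450522/77 = -52488/77. The loss equals the DWL triangle ½·27·3888/77.

Net change in total surplus = -52488/77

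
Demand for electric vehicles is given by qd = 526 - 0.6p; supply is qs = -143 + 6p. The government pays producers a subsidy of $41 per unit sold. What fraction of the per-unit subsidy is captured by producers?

Producer share = 1/11

Pre-subsidy: 526 - 0.6p = -143 + 6p gives p* = 1115/11, q* = 5117/11.
With the subsidy, sellers receive ps = pb + 41 for each unit, where pb is the price buyers pay.
Supply in terms of pb becomes qs = -143 + 6(pb + 41) = 103 + 6pb. Setting this equal to demand: 526 - 0.6pb = 103 + 6pb, so pb = 705/11.
Sellers receive ps = 705/11 + 41 = 1156/11; q' = 526 − 0.6·(705/11) = 5363/11.
Buyers' price falls by p* − pb = 1115/11 − 705/11 = 410/11; sellers' price rises by ps − p* = 1156/11 − 1115/11 = 41/11.
So producers capture (41/11)/41 = 1/11 of each unit of subsidy.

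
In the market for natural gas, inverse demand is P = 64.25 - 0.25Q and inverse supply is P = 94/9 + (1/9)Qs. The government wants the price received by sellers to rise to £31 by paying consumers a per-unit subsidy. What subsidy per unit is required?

At a seller price of 31, quantity supplied is -94 + 9·31 = 185.
Buyers absorb 185 only when they pay Pb = 64.25 − 0.25·185 = 18.
s = Ps − Pb = 31 − 18 = 13.

Required subsidy s = £13 per unit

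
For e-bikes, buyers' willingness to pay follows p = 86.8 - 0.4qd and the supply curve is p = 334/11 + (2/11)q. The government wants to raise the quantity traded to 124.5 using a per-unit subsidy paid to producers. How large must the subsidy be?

Required subsidy s = 16 per unit

At q = 124.5, from the demand curve buyers pay pb = 86.8 − 0.4·124.5 = 37; from the supply curve sellers need ps = 334/11 + (2/11)·124.5 = 53.
The subsidy must fill the gap: s = ps − pb = 53 − 37 = 16.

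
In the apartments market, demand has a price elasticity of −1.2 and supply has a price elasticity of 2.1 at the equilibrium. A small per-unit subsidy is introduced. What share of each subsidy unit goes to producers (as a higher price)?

For a small subsidy around the equilibrium, the benefit split depends on the relative slopes, which at a point are proportional to the elasticities.
Buyer share = εs/(εs + |εd|) = 2.1/(2.1 + 1.2) = 7/11; seller share = |εd|/(εs + |εd|) = 4/11.
So producers capture 4/11 of the subsidy.

Producer share = 4/11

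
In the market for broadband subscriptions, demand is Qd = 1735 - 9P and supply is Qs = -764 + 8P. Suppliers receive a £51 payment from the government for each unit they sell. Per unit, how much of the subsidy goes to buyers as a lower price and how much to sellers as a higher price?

Pre-subsidy: 1735 - 9P = -764 + 8P gives P* = 147, Q* = 412.
With the subsidy, sellers receive Ps = Pb + 51 for each unit, where Pb is the price buyers pay.
Supply in terms of Pb becomes Qs = -764 + 8(Pb + 51) = -356 + 8Pb. Setting this equal to demand: 1735 - 9Pb = -356 + 8Pb, so Pb = 123.
Sellers receive Ps = 123 + 51 = 174; Q' = 1735 − 9·123 = 628.
Buyers' price falls by P* − Pb = 147 − 123 = 24; sellers' price rises by Ps − P* = 174 − 147 = 27.

Buyers gain £24 per unit; sellers gain £27 per unit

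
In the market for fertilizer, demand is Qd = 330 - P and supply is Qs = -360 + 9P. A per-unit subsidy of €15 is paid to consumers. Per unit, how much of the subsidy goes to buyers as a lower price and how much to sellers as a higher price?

Buyers gain €13.5 per unit; sellers gain €1.5 per unit

Pre-subsidy: 330 - P = -360 + 9P gives P* = 69, Q* = 261.
With the rebate, buyers effectively pay Pb = Ps − 15, where Ps is the price sellers receive.
Demand in terms of Ps becomes Qd = 330 − 1(Ps − 15) = 345 - Ps. Setting this equal to supply: 345 - Ps = -360 + 9Ps, so Ps = 70.5.
Buyers pay Pb = 70.5 − 15 = 55.5; Q' = -360 + 9·70.5 = 274.5.
Buyers' price falls by P* − Pb = 69 − 55.5 = 13.5; sellers' price rises by Ps − P* = 70.5 − 69 = 1.5.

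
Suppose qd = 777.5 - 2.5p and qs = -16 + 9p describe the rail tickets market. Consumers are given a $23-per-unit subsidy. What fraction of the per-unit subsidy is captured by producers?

Pre-subsidy: 777.5 - 2.5p = -16 + 9p gives p* = 69, q* = 605.
With the rebate, buyers effectively pay pb = ps − 23, where ps is the price sellers receive.
Demand in terms of ps becomes qd = 777.5 − 2.5(ps − 23) = 835 - 2.5ps. Setting this equal to supply: 835 - 2.5ps = -16 + 9ps, so ps = 74.
Buyers pay pb = 74 − 23 = 51; q' = -16 + 9·74 = 650.
Buyers' price falls by p* − pb = 69 − 51 = 18; sellers' price rises by ps − p* = 74 − 69 = 5.
So producers capture 5/23 = 5/23 of each unit of subsidy.

Producer share = 5/23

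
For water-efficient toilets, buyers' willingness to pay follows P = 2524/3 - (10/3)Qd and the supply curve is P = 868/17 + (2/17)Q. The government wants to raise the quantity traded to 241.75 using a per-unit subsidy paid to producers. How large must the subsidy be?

At Q = 241.75, from the demand curve buyers pay Pb = 2524/3 − (10/3)·241.75 = 35.5; from the supply curve sellers need Ps = 868/17 + (2/17)·241.75 = 79.5.
The subsidy must fill the gap: s = Ps − Pb = 79.5 − 35.5 = 44.

Required subsidy s = 44 per unit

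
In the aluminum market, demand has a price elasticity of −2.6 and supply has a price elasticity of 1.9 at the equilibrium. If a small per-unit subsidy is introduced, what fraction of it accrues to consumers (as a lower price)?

For a small subsidy around the equilibrium, the benefit split depends on the relative slopes, which at a point are proportional to the elasticities.
Buyer share = εs/(εs + |εd|) = 1.9/(1.9 + 2.6) = 19/45; seller share = |εd|/(εs + |εd|) = 26/45.

Consumer share = 19/45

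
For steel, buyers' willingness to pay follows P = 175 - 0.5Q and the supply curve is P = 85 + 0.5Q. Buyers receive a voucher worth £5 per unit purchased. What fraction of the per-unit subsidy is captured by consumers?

Consumer share = 0.5

Pre-subsidy: 175 - 0.5Q = 85 + 0.5Q gives Q* = 90 and P* = 130.
With the rebate, buyers effectively pay Pb = Ps − 5, where Ps is the price sellers receive.
On the curves, Pb = 175 - 0.5Q and Ps = 85 + 0.5Q; the wedge Ps − Pb = 5 gives 85 + 0.5Q − (175 - 0.5Q) = 5, so Q' = 95.
Then Pb = 175 − 0.5·95 = 127.5 and Ps = 85 + 0.5·95 = 132.5.
Buyers' price falls by P* − Pb = 130 − 127.5 = 2.5; sellers' price rises by Ps − P* = 132.5 − 130 = 2.5.
So consumers capture 2.5/5 = 0.5 of each unit of subsidy.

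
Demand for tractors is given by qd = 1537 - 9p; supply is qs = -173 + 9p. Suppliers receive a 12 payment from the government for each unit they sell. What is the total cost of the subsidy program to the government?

Pre-subsidy: 1537 - 9p = -173 + 9p gives p* = 95, q* = 682.
With the subsidy, sellers receive ps = pb + 12 for each unit, where pb is the price buyers pay.
Supply in terms of pb becomes qs = -173 + 9(pb + 12) = -65 + 9pb. Setting this equal to demand: 1537 - 9pb = -65 + 9pb, so pb = 89.
Sellers receive ps = 89 + 12 = 101; q' = 1537 − 9·89 = 736.
Government outlay = subsidy × quantity = 12 × 736 = 8832.

Government cost = 8832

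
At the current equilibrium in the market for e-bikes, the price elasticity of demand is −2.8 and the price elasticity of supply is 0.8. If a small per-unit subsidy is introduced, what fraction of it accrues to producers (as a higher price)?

For a small subsidy around the equilibrium, the benefit split depends on the relative slopes, which at a point are proportional to the elasticities.
Buyer share = εs/(εs + |εd|) = 0.8/(0.8 + 2.8) = 2/9; seller share = |εd|/(εs + |εd|) = 7/9.
So producers capture 7/9 of the subsidy.

Producer share = 7/9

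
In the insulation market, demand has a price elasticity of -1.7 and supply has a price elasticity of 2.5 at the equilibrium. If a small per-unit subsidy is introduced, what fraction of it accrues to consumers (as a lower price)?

Consumer share = 25/42

For a small subsidy around the equilibrium, the benefit split depends on the relative slopes, which at a point are proportional to the elasticities.
Buyer share = εs/(εs + |εd|) = 2.5/(2.5 + 1.7) = 25/42; seller share = |εd|/(εs + |εd|) = 17/42.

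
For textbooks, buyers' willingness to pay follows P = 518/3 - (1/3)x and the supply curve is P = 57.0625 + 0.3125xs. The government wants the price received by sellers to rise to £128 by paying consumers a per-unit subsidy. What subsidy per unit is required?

At a seller price of 128, quantity supplied is -182.6 + 3.2·128 = 227.
Buyers absorb 227 only when they pay Pb = 518/3 − (1/3)·227 = 97.
s = Ps − Pb = 128 − 97 = 31.

Required subsidy s = £31 per unit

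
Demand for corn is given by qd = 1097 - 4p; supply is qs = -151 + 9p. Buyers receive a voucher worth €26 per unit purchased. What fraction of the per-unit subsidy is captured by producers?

Producer share = 4/13

Pre-subsidy: 1097 - 4p = -151 + 9p gives p* = 96, q* = 713.
With the rebate, buyers effectively pay pb = ps − 26, where ps is the price sellers receive.
Demand in terms of ps becomes qd = 1097 − 4(ps − 26) = 1201 - 4ps. Setting this equal to supply: 1201 - 4ps = -151 + 9ps, so ps = 104.
Buyers pay pb = 104 − 26 = 78; q' = -151 + 9·104 = 785.
Buyers' price falls by p* − pb = 96 − 78 = 18; sellers' price rises by ps − p* = 104 − 96 = 8.
So producers capture 8/26 = 4/13 of each unit of subsidy.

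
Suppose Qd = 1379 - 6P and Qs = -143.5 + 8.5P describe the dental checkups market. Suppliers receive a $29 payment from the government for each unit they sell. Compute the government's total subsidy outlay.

Pre-subsidy: 1379 - 6P = -143.5 + 8.5P gives P* = 105, Q* = 749.
With the subsidy, sellers receive Ps = Pb + 29 for each unit, where Pb is the price buyers pay.
Supply in terms of Pb becomes Qs = -143.5 + 8.5(Pb + 29) = 103 + 8.5Pb. Setting this equal to demand: 1379 - 6Pb = 103 + 8.5Pb, so Pb = 88.
Sellers receive Ps = 88 + 29 = 117; Q' = 1379 − 6·88 = 851.
Government outlay = subsidy × quantity = 29 × 851 = 24679.

Government cost = $24679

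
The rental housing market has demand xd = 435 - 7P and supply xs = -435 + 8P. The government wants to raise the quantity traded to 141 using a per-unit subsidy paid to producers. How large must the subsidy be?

Required subsidy s = 30 per unit

At x = 141, invert demand for the buyer price: Pb = (435 − 141)/7 = 42; invert supply for the seller price: Ps = (141 − (-435))/8 = 72.
The subsidy must fill the gap: s = Ps − Pb = 72 − 42 = 30.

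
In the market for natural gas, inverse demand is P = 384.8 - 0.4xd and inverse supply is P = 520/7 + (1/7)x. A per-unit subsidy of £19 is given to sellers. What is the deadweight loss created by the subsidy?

Deadweight loss = £332.5

Pre-subsidy: 384.8 - 0.4x = 520/7 + (1/7)x gives x* = 572 and P* = 156.
With the subsidy, sellers receive Ps = Pb + 19 for each unit, where Pb is the price buyers pay.
On the curves, Pb = 384.8 - 0.4x and Ps = 520/7 + (1/7)x; the wedge Ps − Pb = 19 gives 520/7 + (1/7)x − (384.8 - 0.4x) = 19, so x' = 607.
Then Pb = 384.8 − 0.4·607 = 142 and Ps = 520/7 + (1/7)·607 = 161.
The subsidy expands output by 607 − 572 = 35 past the efficient level; on those units the gap between marginal cost and willingness to pay runs from 0 up to 19.
DWL = ½ × 19 × 35 = 332.5.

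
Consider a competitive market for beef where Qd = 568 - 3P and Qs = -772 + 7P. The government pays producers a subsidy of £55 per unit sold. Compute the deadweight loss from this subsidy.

Pre-subsidy: 568 - 3P = -772 + 7P gives P* = 134, Q* = 166.
With the subsidy, sellers receive Ps = Pb + 55 for each unit, where Pb is the price buyers pay.
Supply in terms of Pb becomes Qs = -772 + 7(Pb + 55) = -387 + 7Pb. Setting this equal to demand: 568 - 3Pb = -387 + 7Pb, so Pb = 95.5.
Sellers receive Ps = 95.5 + 55 = 150.5; Q' = 568 − 3·95.5 = 281.5.
The subsidy expands output by 281.5 − 166 = 115.5 past the efficient level; on those units the gap between marginal cost and willingness to pay runs from 0 up to 55.
DWL = ½ × 55 × 115.5 = 3176.25.

Deadweight loss = £3176.25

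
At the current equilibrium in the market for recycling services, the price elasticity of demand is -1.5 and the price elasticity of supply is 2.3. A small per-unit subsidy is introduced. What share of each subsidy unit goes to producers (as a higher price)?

For a small subsidy around the equilibrium, the benefit split depends on the relative slopes, which at a point are proportional to the elasticities.
Buyer share = εs/(εs + |εd|) = 2.3/(2.3 + 1.5) = 23/38; seller share = |εd|/(εs + |εd|) = 15/38.
So producers capture 15/38 of the subsidy.

Producer share = 15/38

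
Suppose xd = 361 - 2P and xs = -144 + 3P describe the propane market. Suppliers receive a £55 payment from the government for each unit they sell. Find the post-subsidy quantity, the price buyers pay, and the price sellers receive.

Pre-subsidy: 361 - 2P = -144 + 3P gives P* = 101, x* = 159.
With the subsidy, sellers receive Ps = Pb + 55 for each unit, where Pb is the price buyers pay.
Supply in terms of Pb becomes xs = -144 + 3(Pb + 55) = 21 + 3Pb. Setting this equal to demand: 361 - 2Pb = 21 + 3Pb, so Pb = 68.
Sellers receive Ps = 68 + 55 = 123; x' = 361 − 2·68 = 225.

x' = 225; buyers pay £68; sellers receive £123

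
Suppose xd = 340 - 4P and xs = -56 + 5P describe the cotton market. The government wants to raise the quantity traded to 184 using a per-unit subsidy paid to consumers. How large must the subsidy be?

At x = 184, invert demand for the buyer price: Pb = (340 − 184)/4 = 39; invert supply for the seller price: Ps = (184 − (-56))/5 = 48.
The subsidy must fill the gap: s = Ps − Pb = 48 − 39 = 9.

Required subsidy s = 9 per unit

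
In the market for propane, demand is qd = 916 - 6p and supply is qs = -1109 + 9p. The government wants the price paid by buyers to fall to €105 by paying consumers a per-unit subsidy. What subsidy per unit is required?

At a buyer price of 105, quantity demanded is 916 − 6·105 = 286.
Sellers supply 286 only when they receive ps with -1109 + 9·ps = 286, i.e. ps = 155.
s = ps − pb = 155 − 105 = 50.

Required subsidy s = €50 per unit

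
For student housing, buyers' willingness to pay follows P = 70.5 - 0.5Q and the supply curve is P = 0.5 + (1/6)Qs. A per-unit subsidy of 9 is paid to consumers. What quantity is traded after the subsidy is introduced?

Pre-subsidy: 70.5 - 0.5Q = 0.5 + (1/6)Q gives Q* = 105 and P* = 18.
With the rebate, buyers effectively pay Pb = Ps − 9, where Ps is the price sellers receive.
On the curves, Pb = 70.5 - 0.5Q and Ps = 0.5 + (1/6)Q; the wedge Ps − Pb = 9 gives 0.5 + (1/6)Q − (70.5 - 0.5Q) = 9, so Q' = 118.5.
Then Pb = 70.5 − 0.5·118.5 = 11.25 and Ps = 0.5 + (1/6)·118.5 = 20.25.

Q' = 118.5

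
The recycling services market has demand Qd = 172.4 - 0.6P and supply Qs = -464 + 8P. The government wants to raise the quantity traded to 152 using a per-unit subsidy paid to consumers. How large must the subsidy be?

At Q = 152, invert demand for the buyer price: Pb = (172.4 − 152)/0.6 = 34; invert supply for the seller price: Ps = (152 − (-464))/8 = 77.
The subsidy must fill the gap: s = Ps − Pb = 77 − 34 = 43.

Required subsidy s = 43 per unit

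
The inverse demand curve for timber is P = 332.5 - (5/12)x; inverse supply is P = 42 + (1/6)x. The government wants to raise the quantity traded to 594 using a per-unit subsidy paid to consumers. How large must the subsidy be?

At x = 594, from the demand curve buyers pay Pb = 332.5 − (5/12)·594 = 85; from the supply curve sellers need Ps = 42 + (1/6)·594 = 141.
The subsidy must fill the gap: s = Ps − Pb = 141 − 85 = 56.

Required subsidy s = 56 per unit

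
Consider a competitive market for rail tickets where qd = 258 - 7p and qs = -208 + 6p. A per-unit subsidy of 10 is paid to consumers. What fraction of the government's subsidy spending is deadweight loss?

DWL / government spending = 0.41015625

Pre-subsidy: 258 - 7p = -208 + 6p gives p* = 466/13, q* = 92/13.
With the rebate, buyers effectively pay pb = ps − 10, where ps is the price sellers receive.
Demand in terms of ps becomes qd = 258 − 7(ps − 10) = 328 - 7ps. Setting this equal to supply: 328 - 7ps = -208 + 6ps, so ps = 536/13.
Buyers pay pb = 536/13 − 10 = 406/13; q' = -208 + 6·(536/13) = 512/13.
ΔCS = ½(92/13 + 512/13)(466/13 − 406/13) = 18120/169; ΔPS = ½(92/13 + 512/13)(536/13 − 466/13) = 21140/169.
Government spending = 10 × 512/13 = 5120/13.
DWL = ½ × 10 × (512/13 − 92/13) = 2100/13; fraction = (2100/13) / (5120/13) = 0.41015625.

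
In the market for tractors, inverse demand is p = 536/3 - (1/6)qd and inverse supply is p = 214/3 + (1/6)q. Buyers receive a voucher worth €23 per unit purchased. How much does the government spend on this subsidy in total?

Government cost = €8993

Pre-subsidy: 536/3 - (1/6)q = 214/3 + (1/6)q gives q* = 322 and p* = 125.
With the rebate, buyers effectively pay pb = ps − 23, where ps is the price sellers receive.
On the curves, pb = 536/3 - (1/6)q and ps = 214/3 + (1/6)q; the wedge ps − pb = 23 gives 214/3 + (1/6)q − (536/3 - (1/6)q) = 23, so q' = 391.
Then pb = 536/3 − (1/6)·391 = 113.5 and ps = 214/3 + (1/6)·391 = 136.5.
Government outlay = subsidy × quantity = 23 × 391 = 8993.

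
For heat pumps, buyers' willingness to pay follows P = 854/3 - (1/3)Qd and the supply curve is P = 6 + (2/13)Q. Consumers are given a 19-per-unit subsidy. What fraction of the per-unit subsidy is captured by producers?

Producer share = 6/19

Pre-subsidy: 854/3 - (1/3)Q = 6 + (2/13)Q gives Q* = 572 and P* = 94.
With the rebate, buyers effectively pay Pb = Ps − 19, where Ps is the price sellers receive.
On the curves, Pb = 854/3 - (1/3)Q and Ps = 6 + (2/13)Q; the wedge Ps − Pb = 19 gives 6 + (2/13)Q − (854/3 - (1/3)Q) = 19, so Q' = 611.
Then Pb = 854/3 − (1/3)·611 = 81 and Ps = 6 + (2/13)·611 = 100.
Buyers' price falls by P* − Pb = 94 − 81 = 13; sellers' price rises by Ps − P* = 100 − 94 = 6.
So producers capture 6/19 = 6/19 of each unit of subsidy.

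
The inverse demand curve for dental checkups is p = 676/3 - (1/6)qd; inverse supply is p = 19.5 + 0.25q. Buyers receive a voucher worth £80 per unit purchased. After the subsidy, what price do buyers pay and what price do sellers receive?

Pre-subsidy: 676/3 - (1/6)q = 19.5 + 0.25q gives q* = 494 and p* = 143.
With the rebate, buyers effectively pay pb = ps − 80, where ps is the price sellers receive.
On the curves, pb = 676/3 - (1/6)q and ps = 19.5 + 0.25q; the wedge ps − pb = 80 gives 19.5 + 0.25q − (676/3 - (1/6)q) = 80, so q' = 686.
Then pb = 676/3 − (1/6)·686 = 111 and ps = 19.5 + 0.25·686 = 191.

Buyers pay £111; sellers receive £191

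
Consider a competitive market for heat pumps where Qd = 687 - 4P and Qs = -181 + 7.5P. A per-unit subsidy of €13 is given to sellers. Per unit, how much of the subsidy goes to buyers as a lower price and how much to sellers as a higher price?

Pre-subsidy: 687 - 4P = -181 + 7.5P gives P* = 1736/23, Q* = 8857/23.
With the subsidy, sellers receive Ps = Pb + 13 for each unit, where Pb is the price buyers pay.
Supply in terms of Pb becomes Qs = -181 + 7.5(Pb + 13) = -83.5 + 7.5Pb. Setting this equal to demand: 687 - 4Pb = -83.5 + 7.5Pb, so Pb = 67.
Sellers receive Ps = 67 + 13 = 80; Q' = 687 − 4·67 = 419.
Buyers' price falls by P* − Pb = 1736/23 − 67 = 195/23; sellers' price rises by Ps − P* = 80 − 1736/23 = 104/23.

Buyers gain 195/23 per unit; sellers gain 104/23 per unit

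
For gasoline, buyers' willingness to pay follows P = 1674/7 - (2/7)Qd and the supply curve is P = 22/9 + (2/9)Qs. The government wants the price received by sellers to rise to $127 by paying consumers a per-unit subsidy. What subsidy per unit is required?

Required subsidy s = $48 per unit

At a seller price of 127, quantity supplied is -11 + 4.5·127 = 560.5.
Buyers absorb 560.5 only when they pay Pb = 1674/7 − (2/7)·560.5 = 79.
s = Ps − Pb = 127 − 79 = 48.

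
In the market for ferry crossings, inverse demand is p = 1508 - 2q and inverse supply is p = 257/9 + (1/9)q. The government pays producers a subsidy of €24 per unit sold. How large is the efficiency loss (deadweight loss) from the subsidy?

Pre-subsidy: 1508 - 2q = 257/9 + (1/9)q gives q* = 13315/19 and p* = 2022/19.
With the subsidy, sellers receive ps = pb + 24 for each unit, where pb is the price buyers pay.
On the curves, pb = 1508 - 2q and ps = 257/9 + (1/9)q; the wedge ps − pb = 24 gives 257/9 + (1/9)q − (1508 - 2q) = 24, so q' = 13531/19.
Then pb = 1508 − 2·(13531/19) = 1590/19 and ps = 257/9 + (1/9)·(13531/19) = 2046/19.
The subsidy expands output by 13531/19 − 13315/19 = 216/19 past the efficient level; on those units the gap between marginal cost and willingness to pay runs from 0 up to 24.
DWL = ½ × 24 × 216/19 = 2592/19.

Deadweight loss = 2592/19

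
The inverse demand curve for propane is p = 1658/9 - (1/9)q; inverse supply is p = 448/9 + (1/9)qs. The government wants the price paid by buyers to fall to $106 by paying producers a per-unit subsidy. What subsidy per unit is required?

Required subsidy s = $22 per unit

At a buyer price of 106, quantity demanded is 1658 − 9·106 = 704.
Sellers supply 704 only when they receive ps = 448/9 + (1/9)·704 = 128.
s = ps − pb = 128 − 106 = 22.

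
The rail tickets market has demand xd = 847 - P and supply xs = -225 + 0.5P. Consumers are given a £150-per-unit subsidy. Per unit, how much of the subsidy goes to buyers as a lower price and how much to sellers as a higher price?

Pre-subsidy: 847 - P = -225 + 0.5P gives P* = 2144/3, x* = 397/3.
With the rebate, buyers effectively pay Pb = Ps − 150, where Ps is the price sellers receive.
Demand in terms of Ps becomes xd = 847 − 1(Ps − 150) = 997 - Ps. Setting this equal to supply: 997 - Ps = -225 + 0.5Ps, so Ps = 2444/3.
Buyers pay Pb = 2444/3 − 150 = 1994/3; x' = -225 + 0.5·(2444/3) = 547/3.
Buyers' price falls by P* − Pb = 2144/3 − 1994/3 = 50; sellers' price rises by Ps − P* = 2444/3 − 2144/3 = 100.

Buyers gain £50 per unit; sellers gain £100 per unit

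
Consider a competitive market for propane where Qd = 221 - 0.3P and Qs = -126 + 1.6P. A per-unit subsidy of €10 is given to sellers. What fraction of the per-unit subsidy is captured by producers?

Producer share = 3/19

Pre-subsidy: 221 - 0.3P = -126 + 1.6P gives P* = 3470/19, Q* = 3158/19.
With the subsidy, sellers receive Ps = Pb + 10 for each unit, where Pb is the price buyers pay.
Supply in terms of Pb becomes Qs = -126 + 1.6(Pb + 10) = -110 + 1.6Pb. Setting this equal to demand: 221 - 0.3Pb = -110 + 1.6Pb, so Pb = 3310/19.
Sellers receive Ps = 3310/19 + 10 = 3500/19; Q' = 221 − 0.3·(3310/19) = 3206/19.
Buyers' price falls by P* − Pb = 3470/19 − 3310/19 = 160/19; sellers' price rises by Ps − P* = 3500/19 − 3470/19 = 30/19.
So producers capture (30/19)/10 = 3/19 of each unit of subsidy.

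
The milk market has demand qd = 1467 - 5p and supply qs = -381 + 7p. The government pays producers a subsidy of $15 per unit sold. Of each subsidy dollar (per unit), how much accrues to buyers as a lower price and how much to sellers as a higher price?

Buyers gain $8.75 per unit; sellers gain $6.25 per unit

Pre-subsidy: 1467 - 5p = -381 + 7p gives p* = 154, q* = 697.
With the subsidy, sellers receive ps = pb + 15 for each unit, where pb is the price buyers pay.
Supply in terms of pb becomes qs = -381 + 7(pb + 15) = -276 + 7pb. Setting this equal to demand: 1467 - 5pb = -276 + 7pb, so pb = 145.25.
Sellers receive ps = 145.25 + 15 = 160.25; q' = 1467 − 5·145.25 = 740.75.
Buyers' price falls by p* − pb = 154 − 145.25 = 8.75; sellers' price rises by ps − p* = 160.25 − 154 = 6.25.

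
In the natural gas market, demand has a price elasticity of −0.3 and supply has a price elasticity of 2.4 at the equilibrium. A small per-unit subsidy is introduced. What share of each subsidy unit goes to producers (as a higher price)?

For a small subsidy around the equilibrium, the benefit split depends on the relative slopes, which at a point are proportional to the elasticities.
Buyer share = εs/(εs + |εd|) = 2.4/(2.4 + 0.3) = 8/9; seller share = |εd|/(εs + |εd|) = 1/9.
So producers capture 1/9 of the subsidy.

Producer share = 1/9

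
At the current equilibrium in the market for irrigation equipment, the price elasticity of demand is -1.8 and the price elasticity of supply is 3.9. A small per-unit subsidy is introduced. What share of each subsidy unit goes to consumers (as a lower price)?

For a small subsidy around the equilibrium, the benefit split depends on the relative slopes, which at a point are proportional to the elasticities.
Buyer share = εs/(εs + |εd|) = 3.9/(3.9 + 1.8) = 13/19; seller share = |εd|/(εs + |εd|) = 6/19.

Consumer share = 13/19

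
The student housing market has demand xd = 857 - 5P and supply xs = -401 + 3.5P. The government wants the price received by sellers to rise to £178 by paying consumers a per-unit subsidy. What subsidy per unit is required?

Required subsidy s = £51 per unit

At a seller price of 178, quantity supplied is -401 + 3.5·178 = 222.
Buyers absorb 222 only when they pay Pb with 857 − 5·Pb = 222, i.e. Pb = 127.
s = Ps − Pb = 178 − 127 = 51.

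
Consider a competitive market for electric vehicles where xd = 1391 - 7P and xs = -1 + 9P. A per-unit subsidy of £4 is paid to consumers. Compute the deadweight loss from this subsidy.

Deadweight loss = £31.5

Pre-subsidy: 1391 - 7P = -1 + 9P gives P* = 87, x* = 782.
With the rebate, buyers effectively pay Pb = Ps − 4, where Ps is the price sellers receive.
Demand in terms of Ps becomes xd = 1391 − 7(Ps − 4) = 1419 - 7Ps. Setting this equal to supply: 1419 - 7Ps = -1 + 9Ps, so Ps = 88.75.
Buyers pay Pb = 88.75 − 4 = 84.75; x' = -1 + 9·88.75 = 797.75.
The subsidy expands output by 797.75 − 782 = 15.75 past the efficient level; on those units the gap between marginal cost and willingness to pay runs from 0 up to 4.
DWL = ½ × 4 × 15.75 = 31.5.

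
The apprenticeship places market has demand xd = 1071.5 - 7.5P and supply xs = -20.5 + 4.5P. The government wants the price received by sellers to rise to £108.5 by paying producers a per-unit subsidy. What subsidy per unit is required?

At a seller price of 108.5, quantity supplied is -20.5 + 4.5·108.5 = 467.75.
Buyers absorb 467.75 only when they pay Pb with 1071.5 − 7.5·Pb = 467.75, i.e. Pb = 80.5.
s = Ps − Pb = 108.5 − 80.5 = 28.

Required subsidy s = £28 per unit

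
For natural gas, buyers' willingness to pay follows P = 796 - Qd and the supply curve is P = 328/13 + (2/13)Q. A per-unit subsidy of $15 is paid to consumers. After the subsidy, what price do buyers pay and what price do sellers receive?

Buyers pay $115; sellers receive $130

Pre-subsidy: 796 - Q = 328/13 + (2/13)Q gives Q* = 668 and P* = 128.
With the rebate, buyers effectively pay Pb = Ps − 15, where Ps is the price sellers receive.
On the curves, Pb = 796 - Q and Ps = 328/13 + (2/13)Q; the wedge Ps − Pb = 15 gives 328/13 + (2/13)Q − (796 - Q) = 15, so Q' = 681.
Then Pb = 796 − 1·681 = 115 and Ps = 328/13 + (2/13)·681 = 130.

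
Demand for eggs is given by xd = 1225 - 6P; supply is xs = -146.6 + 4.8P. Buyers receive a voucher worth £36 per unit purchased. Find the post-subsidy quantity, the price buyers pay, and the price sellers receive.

Pre-subsidy: 1225 - 6P = -146.6 + 4.8P gives P* = 127, x* = 463.
With the rebate, buyers effectively pay Pb = Ps − 36, where Ps is the price sellers receive.
Demand in terms of Ps becomes xd = 1225 − 6(Ps − 36) = 1441 - 6Ps. Setting this equal to supply: 1441 - 6Ps = -146.6 + 4.8Ps, so Ps = 147.
Buyers pay Pb = 147 − 36 = 111; x' = -146.6 + 4.8·147 = 559.

x' = 559; buyers pay £111; sellers receive £147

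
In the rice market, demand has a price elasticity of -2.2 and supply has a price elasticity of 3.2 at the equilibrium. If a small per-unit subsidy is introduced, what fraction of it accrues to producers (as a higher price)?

For a small subsidy around the equilibrium, the benefit split depends on the relative slopes, which at a point are proportional to the elasticities.
Buyer share = εs/(εs + |εd|) = 3.2/(3.2 + 2.2) = 16/27; seller share = |εd|/(εs + |εd|) = 11/27.
So producers capture 11/27 of the subsidy.

Producer share = 11/27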